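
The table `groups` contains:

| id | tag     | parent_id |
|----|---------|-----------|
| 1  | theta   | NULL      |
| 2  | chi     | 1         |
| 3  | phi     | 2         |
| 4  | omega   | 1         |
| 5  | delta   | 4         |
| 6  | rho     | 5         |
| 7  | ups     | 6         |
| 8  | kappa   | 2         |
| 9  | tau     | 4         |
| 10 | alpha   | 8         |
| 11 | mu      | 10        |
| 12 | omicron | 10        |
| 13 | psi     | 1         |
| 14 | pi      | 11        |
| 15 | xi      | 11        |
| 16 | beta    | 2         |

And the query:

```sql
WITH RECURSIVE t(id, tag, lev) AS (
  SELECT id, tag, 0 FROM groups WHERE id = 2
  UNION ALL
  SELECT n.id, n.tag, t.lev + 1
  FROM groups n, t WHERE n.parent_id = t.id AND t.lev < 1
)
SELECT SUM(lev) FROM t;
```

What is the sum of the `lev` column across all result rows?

Base: id=2 (chi) at lev 0.
Iteration 1: rows with parent_id in {2} -> phi (id 3, lev 1), kappa (id 8, lev 1), beta (id 16, lev 1).
Iteration 2: lev < 1 fails for all current rows; recursion stops.
SUM(lev) = 0 + 1 + 1 + 1 = 3.

3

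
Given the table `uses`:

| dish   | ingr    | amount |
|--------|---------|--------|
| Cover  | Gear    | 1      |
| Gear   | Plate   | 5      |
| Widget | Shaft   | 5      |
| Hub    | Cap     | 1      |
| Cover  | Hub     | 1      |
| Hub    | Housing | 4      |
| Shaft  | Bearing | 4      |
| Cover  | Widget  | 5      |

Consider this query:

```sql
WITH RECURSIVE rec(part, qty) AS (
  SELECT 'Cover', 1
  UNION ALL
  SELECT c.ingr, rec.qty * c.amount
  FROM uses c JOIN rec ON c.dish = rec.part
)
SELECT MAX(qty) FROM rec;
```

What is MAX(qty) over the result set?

100

Base: (Cover, qty=1).
Iteration 1: components of {Cover} -> Gear = 1*1 = 1, Hub = 1*1 = 1, Widget = 1*5 = 5.
Iteration 2: components of {Gear,Hub,Widget} -> Cap = 1*1 = 1, Housing = 1*4 = 4, Plate = 1*5 = 5, Shaft = 5*5 = 25.
Iteration 3: components of {Cap,Housing,Plate,Shaft} -> Bearing = 25*4 = 100.
Iteration 4: no further components; recursion stops.
qty values: 1, 1, 1, 5, 1, 4, 5, 25, 100; the maximum is 100.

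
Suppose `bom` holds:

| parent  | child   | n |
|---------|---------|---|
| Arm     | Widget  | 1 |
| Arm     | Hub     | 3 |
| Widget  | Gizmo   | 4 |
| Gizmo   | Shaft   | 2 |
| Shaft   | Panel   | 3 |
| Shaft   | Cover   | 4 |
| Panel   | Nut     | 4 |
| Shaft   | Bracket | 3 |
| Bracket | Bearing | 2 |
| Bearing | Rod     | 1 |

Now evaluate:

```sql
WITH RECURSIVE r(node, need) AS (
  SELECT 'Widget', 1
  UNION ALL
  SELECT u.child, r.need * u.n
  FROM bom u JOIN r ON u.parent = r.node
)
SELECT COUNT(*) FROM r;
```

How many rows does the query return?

9

Base: (Widget, need=1).
Iteration 1: components of {Widget} -> Gizmo = 1*4 = 4.
Iteration 2: components of {Gizmo} -> Shaft = 4*2 = 8.
Iteration 3: components of {Shaft} -> Bracket = 8*3 = 24, Cover = 8*4 = 32, Panel = 8*3 = 24.
Iteration 4: components of {Bracket,Cover,Panel} -> Bearing = 24*2 = 48, Nut = 24*4 = 96.
Iteration 5: components of {Bearing,Nut} -> Rod = 48*1 = 48.
Iteration 6: no further components; recursion stops.
Total rows emitted: 9.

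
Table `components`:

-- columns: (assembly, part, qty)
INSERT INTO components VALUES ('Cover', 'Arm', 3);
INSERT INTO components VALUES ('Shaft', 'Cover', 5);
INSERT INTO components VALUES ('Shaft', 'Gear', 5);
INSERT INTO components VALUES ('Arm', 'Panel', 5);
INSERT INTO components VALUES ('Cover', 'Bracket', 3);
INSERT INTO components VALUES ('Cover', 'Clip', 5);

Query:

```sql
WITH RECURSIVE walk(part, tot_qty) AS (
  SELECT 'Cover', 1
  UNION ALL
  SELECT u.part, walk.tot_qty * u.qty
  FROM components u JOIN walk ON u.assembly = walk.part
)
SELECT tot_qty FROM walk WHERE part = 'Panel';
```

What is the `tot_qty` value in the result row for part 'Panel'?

Base: (Cover, tot_qty=1).
Iteration 1: components of {Cover} -> Arm = 1*3 = 3, Bracket = 1*3 = 3, Clip = 1*5 = 5.
Iteration 2: components of {Arm,Bracket,Clip} -> Panel = 3*5 = 15.
Iteration 3: no further components; recursion stops.

15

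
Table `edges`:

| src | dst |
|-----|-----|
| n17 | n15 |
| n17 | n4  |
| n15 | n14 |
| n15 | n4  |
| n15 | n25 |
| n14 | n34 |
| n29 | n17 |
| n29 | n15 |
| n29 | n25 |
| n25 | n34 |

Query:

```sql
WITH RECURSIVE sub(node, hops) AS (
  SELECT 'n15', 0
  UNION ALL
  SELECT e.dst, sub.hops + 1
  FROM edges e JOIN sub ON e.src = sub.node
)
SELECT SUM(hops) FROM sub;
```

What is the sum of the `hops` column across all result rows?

Base: (n15, hops=0).
Iteration 1: edges from {n15} -> (n14, hops=1), (n25, hops=1), (n4, hops=1).
Iteration 2: edges from {n14,n25,n4} -> (n34, hops=2) x2. [UNION ALL keeps all 2 new rows, including repeats]
Iteration 3: no outgoing edges from {n34}; recursion stops.
SUM(hops) = 0 + 1 + 1 + 1 + 2 + 2 = 7.

7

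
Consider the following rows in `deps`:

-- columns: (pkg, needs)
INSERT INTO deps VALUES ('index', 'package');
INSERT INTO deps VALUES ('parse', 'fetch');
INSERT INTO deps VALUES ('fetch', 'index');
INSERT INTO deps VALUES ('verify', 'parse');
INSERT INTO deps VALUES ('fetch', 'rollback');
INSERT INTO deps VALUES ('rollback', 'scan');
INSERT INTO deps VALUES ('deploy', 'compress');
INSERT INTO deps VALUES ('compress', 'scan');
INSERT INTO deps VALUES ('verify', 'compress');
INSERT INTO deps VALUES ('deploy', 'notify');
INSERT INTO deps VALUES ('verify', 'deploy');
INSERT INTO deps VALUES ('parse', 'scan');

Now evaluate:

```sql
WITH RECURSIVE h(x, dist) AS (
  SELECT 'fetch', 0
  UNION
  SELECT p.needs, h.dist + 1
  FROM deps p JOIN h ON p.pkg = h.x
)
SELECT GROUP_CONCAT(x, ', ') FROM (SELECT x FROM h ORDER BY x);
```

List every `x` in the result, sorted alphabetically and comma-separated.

Base: (fetch, dist=0).
Iteration 1: edges from {fetch} -> (index, dist=1), (rollback, dist=1).
Iteration 2: edges from {index,rollback} -> (package, dist=2), (scan, dist=2).
Iteration 3: no outgoing edges from {package,scan}; recursion stops.

fetch, index, package, rollback, scan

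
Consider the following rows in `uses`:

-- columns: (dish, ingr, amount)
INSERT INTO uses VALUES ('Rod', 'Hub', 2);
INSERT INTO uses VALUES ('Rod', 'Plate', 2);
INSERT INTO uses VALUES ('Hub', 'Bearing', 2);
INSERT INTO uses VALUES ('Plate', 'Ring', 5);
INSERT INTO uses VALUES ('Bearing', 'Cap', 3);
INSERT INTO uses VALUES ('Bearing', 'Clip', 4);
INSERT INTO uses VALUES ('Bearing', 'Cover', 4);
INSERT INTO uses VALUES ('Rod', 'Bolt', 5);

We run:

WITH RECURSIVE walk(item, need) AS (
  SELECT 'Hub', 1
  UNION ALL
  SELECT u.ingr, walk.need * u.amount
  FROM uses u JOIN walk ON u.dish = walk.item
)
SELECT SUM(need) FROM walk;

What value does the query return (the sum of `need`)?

25

Base: (Hub, need=1).
Iteration 1: components of {Hub} -> Bearing = 1*2 = 2.
Iteration 2: components of {Bearing} -> Cap = 2*3 = 6, Clip = 2*4 = 8, Cover = 2*4 = 8.
Iteration 3: no further components; recursion stops.
SUM(need) = 1 + 2 + 6 + 8 + 8 = 25.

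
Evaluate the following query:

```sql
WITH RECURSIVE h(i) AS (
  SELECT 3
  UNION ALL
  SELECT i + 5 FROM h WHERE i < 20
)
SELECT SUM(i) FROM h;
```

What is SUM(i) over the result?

65

Base: i=3.
Iteration 1: 3 < 20 holds -> i = 3 + 5 = 8.
Iteration 2: 8 < 20 holds -> i = 8 + 5 = 13.
Iteration 3: 13 < 20 holds -> i = 13 + 5 = 18.
Iteration 4: 18 < 20 holds -> i = 18 + 5 = 23.
Iteration 5: 23 < 20 fails; recursion stops.
SUM(i) = 3 + 8 + 13 + 18 + 23 = 65.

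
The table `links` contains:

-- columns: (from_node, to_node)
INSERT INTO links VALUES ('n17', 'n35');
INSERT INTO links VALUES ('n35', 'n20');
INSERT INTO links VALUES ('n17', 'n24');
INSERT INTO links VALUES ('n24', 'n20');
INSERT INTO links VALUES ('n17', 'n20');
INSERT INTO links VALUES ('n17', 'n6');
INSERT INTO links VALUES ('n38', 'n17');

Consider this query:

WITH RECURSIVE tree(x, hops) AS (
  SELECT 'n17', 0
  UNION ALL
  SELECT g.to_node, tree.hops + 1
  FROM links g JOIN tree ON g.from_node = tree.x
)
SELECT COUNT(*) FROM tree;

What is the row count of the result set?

Base: (n17, hops=0).
Iteration 1: edges from {n17} -> (n20, hops=1), (n24, hops=1), (n35, hops=1), (n6, hops=1).
Iteration 2: edges from {n20,n24,n35,n6} -> (n20, hops=2) x2. [UNION ALL keeps all 2 new rows, including repeats]
Iteration 3: no outgoing edges from {n20}; recursion stops.
Total rows emitted: 7.

7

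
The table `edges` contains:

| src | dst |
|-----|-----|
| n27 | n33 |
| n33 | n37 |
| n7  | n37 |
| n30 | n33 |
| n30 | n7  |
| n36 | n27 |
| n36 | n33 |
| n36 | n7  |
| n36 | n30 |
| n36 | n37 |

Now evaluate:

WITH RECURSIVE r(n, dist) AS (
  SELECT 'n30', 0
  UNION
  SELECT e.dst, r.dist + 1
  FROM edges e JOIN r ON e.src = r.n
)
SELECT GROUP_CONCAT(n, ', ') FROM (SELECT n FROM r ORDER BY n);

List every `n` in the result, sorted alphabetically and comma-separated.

n30, n33, n37, n7

Base: (n30, dist=0).
Iteration 1: edges from {n30} -> (n33, dist=1), (n7, dist=1).
Iteration 2: edges from {n33,n7} -> (n37, dist=2). [UNION drops 1 duplicate row(s)]
Iteration 3: no outgoing edges from {n37}; recursion stops.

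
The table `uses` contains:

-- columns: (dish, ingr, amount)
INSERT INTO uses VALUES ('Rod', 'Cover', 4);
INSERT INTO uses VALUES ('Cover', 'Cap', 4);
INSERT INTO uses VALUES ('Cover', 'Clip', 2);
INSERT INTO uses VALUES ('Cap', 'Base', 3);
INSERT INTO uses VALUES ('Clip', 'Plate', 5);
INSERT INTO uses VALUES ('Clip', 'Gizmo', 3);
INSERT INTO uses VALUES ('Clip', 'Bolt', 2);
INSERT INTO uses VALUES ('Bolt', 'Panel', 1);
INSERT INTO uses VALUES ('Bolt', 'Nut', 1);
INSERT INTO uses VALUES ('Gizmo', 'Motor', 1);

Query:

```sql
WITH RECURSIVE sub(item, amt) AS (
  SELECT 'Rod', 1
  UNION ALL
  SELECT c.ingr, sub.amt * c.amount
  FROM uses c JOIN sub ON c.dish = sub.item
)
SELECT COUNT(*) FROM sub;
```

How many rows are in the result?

Base: (Rod, amt=1).
Iteration 1: components of {Rod} -> Cover = 1*4 = 4.
Iteration 2: components of {Cover} -> Cap = 4*4 = 16, Clip = 4*2 = 8.
Iteration 3: components of {Cap,Clip} -> Base = 16*3 = 48, Bolt = 8*2 = 16, Gizmo = 8*3 = 24, Plate = 8*5 = 40.
Iteration 4: components of {Base,Bolt,Gizmo,Plate} -> Motor = 24*1 = 24, Nut = 16*1 = 16, Panel = 16*1 = 16.
Iteration 5: no further components; recursion stops.
Total rows emitted: 11.

11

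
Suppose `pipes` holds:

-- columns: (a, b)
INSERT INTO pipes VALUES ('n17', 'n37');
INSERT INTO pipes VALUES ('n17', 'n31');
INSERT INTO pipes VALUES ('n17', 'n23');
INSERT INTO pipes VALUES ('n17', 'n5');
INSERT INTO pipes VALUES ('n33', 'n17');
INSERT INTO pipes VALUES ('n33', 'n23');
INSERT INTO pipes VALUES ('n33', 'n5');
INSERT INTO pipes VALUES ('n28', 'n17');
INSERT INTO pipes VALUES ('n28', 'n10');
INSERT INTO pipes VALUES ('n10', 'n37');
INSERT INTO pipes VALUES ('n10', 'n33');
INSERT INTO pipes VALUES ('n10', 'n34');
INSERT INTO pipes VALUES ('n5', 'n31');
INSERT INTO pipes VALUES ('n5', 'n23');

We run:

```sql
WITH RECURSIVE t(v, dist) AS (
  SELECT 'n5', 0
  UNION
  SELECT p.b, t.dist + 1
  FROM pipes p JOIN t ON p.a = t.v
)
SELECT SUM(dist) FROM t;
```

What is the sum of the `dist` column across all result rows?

Base: (n5, dist=0).
Iteration 1: edges from {n5} -> (n23, dist=1), (n31, dist=1).
Iteration 2: no outgoing edges from {n23,n31}; recursion stops.
SUM(dist) = 0 + 1 + 1 = 2.

2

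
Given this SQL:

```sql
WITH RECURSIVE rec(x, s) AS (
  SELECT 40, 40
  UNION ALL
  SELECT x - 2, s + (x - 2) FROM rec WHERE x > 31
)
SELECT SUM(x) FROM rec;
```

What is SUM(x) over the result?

210

Base: x=40, s=40.
Iteration 1: 40 > 31 holds -> x = 40 - 2 = 38, s = 40 + 38 = 78.
Iteration 2: 38 > 31 holds -> x = 38 - 2 = 36, s = 78 + 36 = 114.
Iteration 3: 36 > 31 holds -> x = 36 - 2 = 34, s = 114 + 34 = 148.
Iteration 4: 34 > 31 holds -> x = 34 - 2 = 32, s = 148 + 32 = 180.
Iteration 5: 32 > 31 holds -> x = 32 - 2 = 30, s = 180 + 30 = 210.
Iteration 6: 30 > 31 fails; recursion stops.
SUM(x) = 40 + 38 + 36 + 34 + 32 + 30 = 210.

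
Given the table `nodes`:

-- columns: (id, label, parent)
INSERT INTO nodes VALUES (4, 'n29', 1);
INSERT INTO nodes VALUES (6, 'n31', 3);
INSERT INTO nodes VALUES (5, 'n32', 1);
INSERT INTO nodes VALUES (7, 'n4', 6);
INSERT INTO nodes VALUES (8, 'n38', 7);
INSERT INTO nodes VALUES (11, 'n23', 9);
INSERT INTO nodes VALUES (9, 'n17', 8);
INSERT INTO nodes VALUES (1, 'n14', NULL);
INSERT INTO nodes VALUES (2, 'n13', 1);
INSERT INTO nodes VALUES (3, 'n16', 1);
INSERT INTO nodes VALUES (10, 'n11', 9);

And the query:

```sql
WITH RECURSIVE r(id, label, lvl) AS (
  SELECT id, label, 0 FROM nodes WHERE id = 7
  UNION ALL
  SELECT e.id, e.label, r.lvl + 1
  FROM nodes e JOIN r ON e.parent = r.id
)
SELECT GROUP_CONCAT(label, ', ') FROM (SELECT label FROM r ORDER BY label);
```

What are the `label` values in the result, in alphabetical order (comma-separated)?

n11, n17, n23, n38, n4

Base: id=7 (n4) at lvl 0.
Iteration 1: rows with parent in {7} -> n38 (id 8, lvl 1).
Iteration 2: rows with parent in {8} -> n17 (id 9, lvl 2).
Iteration 3: rows with parent in {9} -> n11 (id 10, lvl 3), n23 (id 11, lvl 3).
Iteration 4: no rows with parent in {10,11}; recursion stops.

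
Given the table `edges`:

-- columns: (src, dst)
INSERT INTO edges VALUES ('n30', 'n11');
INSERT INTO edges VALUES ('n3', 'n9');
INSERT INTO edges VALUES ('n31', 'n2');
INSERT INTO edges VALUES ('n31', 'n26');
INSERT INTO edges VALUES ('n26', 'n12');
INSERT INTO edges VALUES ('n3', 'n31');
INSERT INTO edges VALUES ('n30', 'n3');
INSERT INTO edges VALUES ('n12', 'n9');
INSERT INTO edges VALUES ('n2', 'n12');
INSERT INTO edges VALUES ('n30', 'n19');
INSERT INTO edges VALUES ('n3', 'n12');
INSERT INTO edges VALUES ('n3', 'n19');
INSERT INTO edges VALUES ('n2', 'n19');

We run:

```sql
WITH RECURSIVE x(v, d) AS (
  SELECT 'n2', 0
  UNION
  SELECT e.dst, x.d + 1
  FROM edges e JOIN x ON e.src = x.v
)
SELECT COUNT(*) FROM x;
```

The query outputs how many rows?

Base: (n2, d=0).
Iteration 1: edges from {n2} -> (n12, d=1), (n19, d=1).
Iteration 2: edges from {n12,n19} -> (n9, d=2).
Iteration 3: no outgoing edges from {n9}; recursion stops.
Total rows emitted: 4.

4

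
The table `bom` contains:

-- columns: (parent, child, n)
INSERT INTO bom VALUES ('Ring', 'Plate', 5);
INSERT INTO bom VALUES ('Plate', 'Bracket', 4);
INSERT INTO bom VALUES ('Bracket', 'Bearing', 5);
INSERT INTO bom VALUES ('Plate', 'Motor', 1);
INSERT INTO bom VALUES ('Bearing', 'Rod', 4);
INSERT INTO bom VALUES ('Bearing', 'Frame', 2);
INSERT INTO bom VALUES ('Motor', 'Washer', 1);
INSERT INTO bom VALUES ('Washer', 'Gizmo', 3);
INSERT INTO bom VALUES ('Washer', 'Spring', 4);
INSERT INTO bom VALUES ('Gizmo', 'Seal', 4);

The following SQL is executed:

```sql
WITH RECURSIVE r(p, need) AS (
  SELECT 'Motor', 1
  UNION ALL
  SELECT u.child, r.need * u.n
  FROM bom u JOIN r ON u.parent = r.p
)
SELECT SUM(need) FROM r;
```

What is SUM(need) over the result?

Base: (Motor, need=1).
Iteration 1: components of {Motor} -> Washer = 1*1 = 1.
Iteration 2: components of {Washer} -> Gizmo = 1*3 = 3, Spring = 1*4 = 4.
Iteration 3: components of {Gizmo,Spring} -> Seal = 3*4 = 12.
Iteration 4: no further components; recursion stops.
SUM(need) = 1 + 1 + 3 + 4 + 12 = 21.

21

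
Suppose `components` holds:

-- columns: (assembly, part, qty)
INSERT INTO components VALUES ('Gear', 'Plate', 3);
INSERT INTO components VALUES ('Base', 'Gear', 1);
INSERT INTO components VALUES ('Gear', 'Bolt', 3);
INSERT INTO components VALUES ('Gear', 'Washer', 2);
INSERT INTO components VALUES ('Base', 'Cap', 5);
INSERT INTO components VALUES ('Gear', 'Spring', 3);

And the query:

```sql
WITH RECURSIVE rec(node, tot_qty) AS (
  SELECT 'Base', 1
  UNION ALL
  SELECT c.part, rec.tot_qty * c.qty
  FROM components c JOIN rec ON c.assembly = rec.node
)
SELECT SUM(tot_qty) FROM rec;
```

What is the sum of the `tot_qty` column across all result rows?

Base: (Base, tot_qty=1).
Iteration 1: components of {Base} -> Cap = 1*5 = 5, Gear = 1*1 = 1.
Iteration 2: components of {Cap,Gear} -> Bolt = 1*3 = 3, Plate = 1*3 = 3, Spring = 1*3 = 3, Washer = 1*2 = 2.
Iteration 3: no further components; recursion stops.
SUM(tot_qty) = 1 + 5 + 1 + 3 + 3 + 3 + 2 = 18.

18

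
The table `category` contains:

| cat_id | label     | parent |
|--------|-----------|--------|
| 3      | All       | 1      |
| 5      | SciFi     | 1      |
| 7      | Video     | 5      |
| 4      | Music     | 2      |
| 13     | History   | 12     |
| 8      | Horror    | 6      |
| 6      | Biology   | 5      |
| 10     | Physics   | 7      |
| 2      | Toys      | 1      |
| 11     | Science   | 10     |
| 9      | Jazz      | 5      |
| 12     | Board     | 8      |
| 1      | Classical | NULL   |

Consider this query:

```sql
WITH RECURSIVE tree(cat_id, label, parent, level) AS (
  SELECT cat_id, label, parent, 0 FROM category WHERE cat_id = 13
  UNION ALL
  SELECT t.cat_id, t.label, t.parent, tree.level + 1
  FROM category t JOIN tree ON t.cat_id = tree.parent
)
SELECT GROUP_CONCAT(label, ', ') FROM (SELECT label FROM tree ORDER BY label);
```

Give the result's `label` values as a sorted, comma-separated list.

Base: cat_id=13 (History), parent=12, level 0.
Iteration 1: join on cat_id=12 -> Board (id 12, parent=8, level 1).
Iteration 2: join on cat_id=8 -> Horror (id 8, parent=6, level 2).
Iteration 3: join on cat_id=6 -> Biology (id 6, parent=5, level 3).
Iteration 4: join on cat_id=5 -> SciFi (id 5, parent=1, level 4).
Iteration 5: join on cat_id=1 -> Classical (id 1, parent=NULL, level 5).
Iteration 6: parent is NULL; no match; recursion stops.

Biology, Board, Classical, History, Horror, SciFi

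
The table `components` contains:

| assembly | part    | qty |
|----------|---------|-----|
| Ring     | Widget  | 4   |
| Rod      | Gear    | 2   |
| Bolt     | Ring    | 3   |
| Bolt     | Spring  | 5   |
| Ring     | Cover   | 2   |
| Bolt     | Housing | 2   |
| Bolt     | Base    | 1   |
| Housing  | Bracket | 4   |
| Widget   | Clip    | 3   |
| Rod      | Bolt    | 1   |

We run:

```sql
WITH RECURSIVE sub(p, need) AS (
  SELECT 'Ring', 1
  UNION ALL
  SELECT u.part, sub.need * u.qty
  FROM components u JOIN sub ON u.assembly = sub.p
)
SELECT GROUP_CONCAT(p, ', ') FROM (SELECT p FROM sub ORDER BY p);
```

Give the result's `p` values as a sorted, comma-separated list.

Clip, Cover, Ring, Widget

Base: (Ring, need=1).
Iteration 1: components of {Ring} -> Cover = 1*2 = 2, Widget = 1*4 = 4.
Iteration 2: components of {Cover,Widget} -> Clip = 4*3 = 12.
Iteration 3: no further components; recursion stops.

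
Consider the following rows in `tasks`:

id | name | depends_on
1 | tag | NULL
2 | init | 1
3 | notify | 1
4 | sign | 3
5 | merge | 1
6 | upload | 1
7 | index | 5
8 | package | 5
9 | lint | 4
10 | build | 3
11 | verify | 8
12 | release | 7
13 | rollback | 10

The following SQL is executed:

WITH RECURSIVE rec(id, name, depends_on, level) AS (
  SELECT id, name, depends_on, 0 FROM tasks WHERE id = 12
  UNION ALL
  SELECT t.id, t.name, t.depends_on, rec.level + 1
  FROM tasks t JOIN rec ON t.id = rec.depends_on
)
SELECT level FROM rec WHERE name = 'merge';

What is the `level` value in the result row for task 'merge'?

2

Base: id=12 (release), depends_on=7, level 0.
Iteration 1: join on id=7 -> index (id 7, depends_on=5, level 1).
Iteration 2: join on id=5 -> merge (id 5, depends_on=1, level 2).
Iteration 3: join on id=1 -> tag (id 1, depends_on=NULL, level 3).
Iteration 4: depends_on is NULL; no match; recursion stops.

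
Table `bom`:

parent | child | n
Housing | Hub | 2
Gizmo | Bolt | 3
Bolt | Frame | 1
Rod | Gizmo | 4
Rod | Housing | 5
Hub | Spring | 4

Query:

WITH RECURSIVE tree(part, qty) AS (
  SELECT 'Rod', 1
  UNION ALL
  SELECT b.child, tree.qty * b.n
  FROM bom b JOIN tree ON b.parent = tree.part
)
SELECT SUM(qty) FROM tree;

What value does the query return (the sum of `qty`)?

Base: (Rod, qty=1).
Iteration 1: components of {Rod} -> Gizmo = 1*4 = 4, Housing = 1*5 = 5.
Iteration 2: components of {Gizmo,Housing} -> Bolt = 4*3 = 12, Hub = 5*2 = 10.
Iteration 3: components of {Bolt,Hub} -> Frame = 12*1 = 12, Spring = 10*4 = 40.
Iteration 4: no further components; recursion stops.
SUM(qty) = 1 + 4 + 5 + 12 + 10 + 12 + 40 = 84.

84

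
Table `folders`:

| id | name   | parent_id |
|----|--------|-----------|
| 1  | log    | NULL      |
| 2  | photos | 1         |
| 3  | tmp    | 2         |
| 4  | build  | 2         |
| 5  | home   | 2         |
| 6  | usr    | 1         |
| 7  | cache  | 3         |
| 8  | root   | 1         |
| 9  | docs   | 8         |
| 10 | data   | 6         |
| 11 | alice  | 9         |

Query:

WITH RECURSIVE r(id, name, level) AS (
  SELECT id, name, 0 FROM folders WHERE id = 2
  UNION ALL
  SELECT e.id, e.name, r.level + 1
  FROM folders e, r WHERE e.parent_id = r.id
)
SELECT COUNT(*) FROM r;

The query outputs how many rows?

Base: id=2 (photos) at level 0.
Iteration 1: rows with parent_id in {2} -> tmp (id 3, level 1), build (id 4, level 1), home (id 5, level 1).
Iteration 2: rows with parent_id in {3,4,5} -> cache (id 7, level 2).
Iteration 3: no rows with parent_id in {7}; recursion stops.
Total rows emitted: 5.

5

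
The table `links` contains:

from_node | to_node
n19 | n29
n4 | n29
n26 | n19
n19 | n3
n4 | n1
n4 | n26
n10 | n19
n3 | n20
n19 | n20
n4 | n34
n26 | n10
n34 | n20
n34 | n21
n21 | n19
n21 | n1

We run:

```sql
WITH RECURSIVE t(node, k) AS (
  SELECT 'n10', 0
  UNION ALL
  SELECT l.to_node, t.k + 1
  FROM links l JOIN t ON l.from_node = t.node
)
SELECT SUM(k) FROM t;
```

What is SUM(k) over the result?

10

Base: (n10, k=0).
Iteration 1: edges from {n10} -> (n19, k=1).
Iteration 2: edges from {n19} -> (n20, k=2), (n29, k=2), (n3, k=2).
Iteration 3: edges from {n20,n29,n3} -> (n20, k=3).
Iteration 4: no outgoing edges from {n20}; recursion stops.
SUM(k) = 0 + 1 + 2 + 2 + 2 + 3 = 10.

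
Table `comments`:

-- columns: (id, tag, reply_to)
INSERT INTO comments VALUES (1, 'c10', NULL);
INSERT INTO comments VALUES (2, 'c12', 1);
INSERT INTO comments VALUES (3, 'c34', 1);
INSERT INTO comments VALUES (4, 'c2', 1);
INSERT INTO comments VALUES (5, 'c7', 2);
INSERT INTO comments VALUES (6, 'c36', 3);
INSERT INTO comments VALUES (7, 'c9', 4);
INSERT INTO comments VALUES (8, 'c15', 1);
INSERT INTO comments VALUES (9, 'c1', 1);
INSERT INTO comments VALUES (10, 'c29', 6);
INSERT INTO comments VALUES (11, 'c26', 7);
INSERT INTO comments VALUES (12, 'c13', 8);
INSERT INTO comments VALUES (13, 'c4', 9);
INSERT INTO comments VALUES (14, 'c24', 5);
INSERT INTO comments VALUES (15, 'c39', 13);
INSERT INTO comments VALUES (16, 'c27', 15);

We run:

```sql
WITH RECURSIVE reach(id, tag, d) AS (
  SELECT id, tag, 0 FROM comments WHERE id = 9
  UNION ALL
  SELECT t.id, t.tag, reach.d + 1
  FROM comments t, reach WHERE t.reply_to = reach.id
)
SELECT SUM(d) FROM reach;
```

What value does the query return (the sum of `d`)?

6

Base: id=9 (c1) at d 0.
Iteration 1: rows with reply_to in {9} -> c4 (id 13, d 1).
Iteration 2: rows with reply_to in {13} -> c39 (id 15, d 2).
Iteration 3: rows with reply_to in {15} -> c27 (id 16, d 3).
Iteration 4: no rows with reply_to in {16}; recursion stops.
SUM(d) = 0 + 1 + 2 + 3 = 6.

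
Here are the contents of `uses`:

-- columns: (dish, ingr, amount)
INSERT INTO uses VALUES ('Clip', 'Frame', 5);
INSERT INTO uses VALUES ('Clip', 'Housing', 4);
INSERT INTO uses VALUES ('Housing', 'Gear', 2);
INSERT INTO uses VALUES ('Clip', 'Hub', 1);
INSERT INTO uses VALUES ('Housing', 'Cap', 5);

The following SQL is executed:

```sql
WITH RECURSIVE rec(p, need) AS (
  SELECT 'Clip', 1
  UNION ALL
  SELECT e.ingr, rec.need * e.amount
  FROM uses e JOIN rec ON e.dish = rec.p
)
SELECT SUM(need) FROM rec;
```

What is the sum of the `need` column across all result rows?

Base: (Clip, need=1).
Iteration 1: components of {Clip} -> Frame = 1*5 = 5, Housing = 1*4 = 4, Hub = 1*1 = 1.
Iteration 2: components of {Frame,Housing,Hub} -> Cap = 4*5 = 20, Gear = 4*2 = 8.
Iteration 3: no further components; recursion stops.
SUM(need) = 1 + 1 + 4 + 5 + 20 + 8 = 39.

39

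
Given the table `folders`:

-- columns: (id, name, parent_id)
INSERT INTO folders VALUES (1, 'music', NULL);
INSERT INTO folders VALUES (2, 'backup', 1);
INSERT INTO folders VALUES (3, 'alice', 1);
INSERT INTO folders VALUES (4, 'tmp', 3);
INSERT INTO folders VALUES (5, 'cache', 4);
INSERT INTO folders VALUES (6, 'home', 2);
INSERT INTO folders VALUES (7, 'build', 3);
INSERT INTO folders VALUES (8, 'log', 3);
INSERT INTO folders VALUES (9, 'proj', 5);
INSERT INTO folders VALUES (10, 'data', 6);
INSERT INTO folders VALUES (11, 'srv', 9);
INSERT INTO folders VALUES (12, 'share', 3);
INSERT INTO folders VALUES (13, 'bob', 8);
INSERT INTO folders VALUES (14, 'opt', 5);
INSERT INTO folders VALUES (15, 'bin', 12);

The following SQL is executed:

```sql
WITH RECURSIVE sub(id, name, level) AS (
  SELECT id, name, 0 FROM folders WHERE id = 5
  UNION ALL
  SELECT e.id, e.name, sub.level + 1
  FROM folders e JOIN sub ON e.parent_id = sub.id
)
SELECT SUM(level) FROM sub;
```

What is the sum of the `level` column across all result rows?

Base: id=5 (cache) at level 0.
Iteration 1: rows with parent_id in {5} -> proj (id 9, level 1), opt (id 14, level 1).
Iteration 2: rows with parent_id in {9,14} -> srv (id 11, level 2).
Iteration 3: no rows with parent_id in {11}; recursion stops.
SUM(level) = 0 + 1 + 1 + 2 = 4.

4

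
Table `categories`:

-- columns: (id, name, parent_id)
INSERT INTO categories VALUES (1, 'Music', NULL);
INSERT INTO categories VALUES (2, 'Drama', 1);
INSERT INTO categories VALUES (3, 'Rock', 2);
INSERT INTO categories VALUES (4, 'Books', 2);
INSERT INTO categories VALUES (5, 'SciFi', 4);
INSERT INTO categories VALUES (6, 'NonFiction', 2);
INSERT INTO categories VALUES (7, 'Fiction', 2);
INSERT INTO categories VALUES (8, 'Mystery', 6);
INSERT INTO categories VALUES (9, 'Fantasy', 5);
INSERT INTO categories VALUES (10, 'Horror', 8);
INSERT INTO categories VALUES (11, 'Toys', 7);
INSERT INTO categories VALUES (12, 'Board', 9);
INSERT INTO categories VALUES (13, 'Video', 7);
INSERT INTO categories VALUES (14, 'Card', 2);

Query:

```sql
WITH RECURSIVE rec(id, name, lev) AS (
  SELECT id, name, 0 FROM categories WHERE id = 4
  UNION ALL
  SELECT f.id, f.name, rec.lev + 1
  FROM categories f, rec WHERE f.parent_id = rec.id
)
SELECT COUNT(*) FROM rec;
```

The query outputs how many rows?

Base: id=4 (Books) at lev 0.
Iteration 1: rows with parent_id in {4} -> SciFi (id 5, lev 1).
Iteration 2: rows with parent_id in {5} -> Fantasy (id 9, lev 2).
Iteration 3: rows with parent_id in {9} -> Board (id 12, lev 3).
Iteration 4: no rows with parent_id in {12}; recursion stops.
Total rows emitted: 4.

4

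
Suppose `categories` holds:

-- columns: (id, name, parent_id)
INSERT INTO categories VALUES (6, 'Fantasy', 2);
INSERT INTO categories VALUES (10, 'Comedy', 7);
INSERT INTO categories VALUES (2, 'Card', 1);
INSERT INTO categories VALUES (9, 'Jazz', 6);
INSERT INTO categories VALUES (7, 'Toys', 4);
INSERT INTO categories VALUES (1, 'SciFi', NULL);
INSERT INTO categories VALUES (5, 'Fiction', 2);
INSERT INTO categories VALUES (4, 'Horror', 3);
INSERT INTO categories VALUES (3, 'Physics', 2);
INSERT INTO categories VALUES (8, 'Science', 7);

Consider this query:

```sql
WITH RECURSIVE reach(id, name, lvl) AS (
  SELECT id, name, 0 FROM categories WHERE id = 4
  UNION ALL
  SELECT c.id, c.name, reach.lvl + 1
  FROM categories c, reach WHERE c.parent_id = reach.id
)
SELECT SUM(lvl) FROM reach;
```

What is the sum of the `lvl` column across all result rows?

5

Base: id=4 (Horror) at lvl 0.
Iteration 1: rows with parent_id in {4} -> Toys (id 7, lvl 1).
Iteration 2: rows with parent_id in {7} -> Science (id 8, lvl 2), Comedy (id 10, lvl 2).
Iteration 3: no rows with parent_id in {8,10}; recursion stops.
SUM(lvl) = 0 + 1 + 2 + 2 = 5.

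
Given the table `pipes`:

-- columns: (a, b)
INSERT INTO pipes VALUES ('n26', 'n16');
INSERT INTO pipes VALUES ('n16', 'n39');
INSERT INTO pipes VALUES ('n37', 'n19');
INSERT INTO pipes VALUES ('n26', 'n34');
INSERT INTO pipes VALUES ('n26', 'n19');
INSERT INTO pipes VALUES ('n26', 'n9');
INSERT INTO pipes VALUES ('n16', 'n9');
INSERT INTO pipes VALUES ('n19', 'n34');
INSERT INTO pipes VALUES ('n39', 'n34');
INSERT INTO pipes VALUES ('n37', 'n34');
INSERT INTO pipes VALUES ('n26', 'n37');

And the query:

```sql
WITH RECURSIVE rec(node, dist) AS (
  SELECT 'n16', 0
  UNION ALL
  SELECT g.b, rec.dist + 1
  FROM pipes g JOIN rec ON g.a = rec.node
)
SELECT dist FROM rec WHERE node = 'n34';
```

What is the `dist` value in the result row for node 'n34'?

2

Base: (n16, dist=0).
Iteration 1: edges from {n16} -> (n39, dist=1), (n9, dist=1).
Iteration 2: edges from {n39,n9} -> (n34, dist=2).
Iteration 3: no outgoing edges from {n34}; recursion stops.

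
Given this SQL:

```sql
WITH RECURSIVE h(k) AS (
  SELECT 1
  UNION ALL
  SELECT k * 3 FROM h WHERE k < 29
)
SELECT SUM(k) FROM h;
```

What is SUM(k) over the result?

121

Base: k=1.
Iteration 1: 1 < 29 holds -> k = 1 * 3 = 3.
Iteration 2: 3 < 29 holds -> k = 3 * 3 = 9.
Iteration 3: 9 < 29 holds -> k = 9 * 3 = 27.
Iteration 4: 27 < 29 holds -> k = 27 * 3 = 81.
Iteration 5: 81 < 29 fails; recursion stops.
SUM(k) = 1 + 3 + 9 + 27 + 81 = 121.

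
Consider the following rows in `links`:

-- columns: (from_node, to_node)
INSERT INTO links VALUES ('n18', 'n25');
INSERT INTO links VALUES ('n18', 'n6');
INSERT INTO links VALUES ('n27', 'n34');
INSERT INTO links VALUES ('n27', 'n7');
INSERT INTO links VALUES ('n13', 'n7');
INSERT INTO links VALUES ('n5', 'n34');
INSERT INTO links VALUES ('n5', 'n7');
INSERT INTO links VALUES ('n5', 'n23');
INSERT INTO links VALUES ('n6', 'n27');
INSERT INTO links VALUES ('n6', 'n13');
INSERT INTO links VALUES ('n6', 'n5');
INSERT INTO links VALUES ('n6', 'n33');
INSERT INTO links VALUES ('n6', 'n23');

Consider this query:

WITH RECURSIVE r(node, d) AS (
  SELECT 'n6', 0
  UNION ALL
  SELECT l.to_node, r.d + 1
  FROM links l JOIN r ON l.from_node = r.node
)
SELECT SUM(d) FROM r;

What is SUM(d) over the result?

Base: (n6, d=0).
Iteration 1: edges from {n6} -> (n13, d=1), (n23, d=1), (n27, d=1), (n33, d=1), (n5, d=1).
Iteration 2: edges from {n13,n23,n27,n33,n5} -> (n23, d=2), (n34, d=2) x2, (n7, d=2) x3. [UNION ALL keeps all 6 new rows, including repeats]
Iteration 3: no outgoing edges from {n23,n34,n7}; recursion stops.
SUM(d) = 0 + 1 + 1 + 1 + 1 + 1 + 2 + 2 + 2 + 2 + 2 + 2 = 17.

17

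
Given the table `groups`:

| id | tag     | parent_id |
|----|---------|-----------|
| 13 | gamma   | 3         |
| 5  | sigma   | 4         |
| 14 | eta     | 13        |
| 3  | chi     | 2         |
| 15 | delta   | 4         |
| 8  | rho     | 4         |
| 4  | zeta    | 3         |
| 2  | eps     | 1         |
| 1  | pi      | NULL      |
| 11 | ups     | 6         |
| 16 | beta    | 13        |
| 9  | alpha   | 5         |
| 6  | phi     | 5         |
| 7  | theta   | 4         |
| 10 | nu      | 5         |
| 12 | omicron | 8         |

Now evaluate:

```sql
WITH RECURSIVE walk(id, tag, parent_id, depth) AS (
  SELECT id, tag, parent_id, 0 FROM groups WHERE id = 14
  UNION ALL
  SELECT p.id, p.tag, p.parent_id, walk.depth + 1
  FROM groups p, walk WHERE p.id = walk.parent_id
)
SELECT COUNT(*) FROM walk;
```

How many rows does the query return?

Base: id=14 (eta), parent_id=13, depth 0.
Iteration 1: join on id=13 -> gamma (id 13, parent_id=3, depth 1).
Iteration 2: join on id=3 -> chi (id 3, parent_id=2, depth 2).
Iteration 3: join on id=2 -> eps (id 2, parent_id=1, depth 3).
Iteration 4: join on id=1 -> pi (id 1, parent_id=NULL, depth 4).
Iteration 5: parent_id is NULL; no match; recursion stops.
Total rows emitted: 5.

5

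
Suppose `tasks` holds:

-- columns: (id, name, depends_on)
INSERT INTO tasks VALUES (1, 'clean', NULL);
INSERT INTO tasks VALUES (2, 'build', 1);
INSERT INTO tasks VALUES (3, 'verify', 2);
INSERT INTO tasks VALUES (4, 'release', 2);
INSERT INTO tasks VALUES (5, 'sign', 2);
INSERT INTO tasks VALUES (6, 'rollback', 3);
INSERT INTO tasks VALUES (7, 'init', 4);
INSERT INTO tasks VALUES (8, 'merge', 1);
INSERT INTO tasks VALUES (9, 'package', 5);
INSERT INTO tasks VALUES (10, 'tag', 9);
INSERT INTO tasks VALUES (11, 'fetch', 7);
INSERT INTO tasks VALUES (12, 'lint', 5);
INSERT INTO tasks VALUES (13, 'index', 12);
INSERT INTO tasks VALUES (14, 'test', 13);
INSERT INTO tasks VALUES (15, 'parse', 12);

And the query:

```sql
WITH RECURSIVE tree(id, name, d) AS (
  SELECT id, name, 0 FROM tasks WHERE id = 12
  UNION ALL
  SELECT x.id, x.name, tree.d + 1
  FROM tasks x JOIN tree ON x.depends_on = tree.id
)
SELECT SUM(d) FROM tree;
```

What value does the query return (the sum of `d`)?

Base: id=12 (lint) at d 0.
Iteration 1: rows with depends_on in {12} -> index (id 13, d 1), parse (id 15, d 1).
Iteration 2: rows with depends_on in {13,15} -> test (id 14, d 2).
Iteration 3: no rows with depends_on in {14}; recursion stops.
SUM(d) = 0 + 1 + 1 + 2 = 4.

4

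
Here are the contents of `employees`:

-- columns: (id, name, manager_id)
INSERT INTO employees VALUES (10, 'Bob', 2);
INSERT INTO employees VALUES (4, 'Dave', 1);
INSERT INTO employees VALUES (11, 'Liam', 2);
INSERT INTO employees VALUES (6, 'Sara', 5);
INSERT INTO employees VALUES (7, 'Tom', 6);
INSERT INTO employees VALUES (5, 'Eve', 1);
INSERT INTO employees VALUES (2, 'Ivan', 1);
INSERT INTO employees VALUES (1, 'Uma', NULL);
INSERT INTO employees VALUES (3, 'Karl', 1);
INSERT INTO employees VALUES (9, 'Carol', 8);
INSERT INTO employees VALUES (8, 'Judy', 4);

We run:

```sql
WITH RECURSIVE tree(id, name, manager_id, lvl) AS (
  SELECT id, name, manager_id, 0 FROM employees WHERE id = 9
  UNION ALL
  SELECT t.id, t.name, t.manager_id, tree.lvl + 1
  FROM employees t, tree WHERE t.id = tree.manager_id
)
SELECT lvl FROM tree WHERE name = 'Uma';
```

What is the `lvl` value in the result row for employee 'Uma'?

3

Base: id=9 (Carol), manager_id=8, lvl 0.
Iteration 1: join on id=8 -> Judy (id 8, manager_id=4, lvl 1).
Iteration 2: join on id=4 -> Dave (id 4, manager_id=1, lvl 2).
Iteration 3: join on id=1 -> Uma (id 1, manager_id=NULL, lvl 3).
Iteration 4: manager_id is NULL; no match; recursion stops.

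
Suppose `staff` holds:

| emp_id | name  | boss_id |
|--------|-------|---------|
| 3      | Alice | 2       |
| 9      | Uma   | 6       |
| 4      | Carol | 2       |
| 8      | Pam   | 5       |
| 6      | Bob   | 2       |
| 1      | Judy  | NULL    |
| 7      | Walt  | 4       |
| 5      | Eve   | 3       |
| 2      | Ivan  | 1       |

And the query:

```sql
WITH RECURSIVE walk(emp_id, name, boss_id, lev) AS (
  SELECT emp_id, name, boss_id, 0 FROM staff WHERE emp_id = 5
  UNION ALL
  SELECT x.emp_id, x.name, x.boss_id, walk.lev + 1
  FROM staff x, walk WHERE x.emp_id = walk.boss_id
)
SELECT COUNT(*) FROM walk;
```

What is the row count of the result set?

Base: emp_id=5 (Eve), boss_id=3, lev 0.
Iteration 1: join on emp_id=3 -> Alice (id 3, boss_id=2, lev 1).
Iteration 2: join on emp_id=2 -> Ivan (id 2, boss_id=1, lev 2).
Iteration 3: join on emp_id=1 -> Judy (id 1, boss_id=NULL, lev 3).
Iteration 4: boss_id is NULL; no match; recursion stops.
Total rows emitted: 4.

4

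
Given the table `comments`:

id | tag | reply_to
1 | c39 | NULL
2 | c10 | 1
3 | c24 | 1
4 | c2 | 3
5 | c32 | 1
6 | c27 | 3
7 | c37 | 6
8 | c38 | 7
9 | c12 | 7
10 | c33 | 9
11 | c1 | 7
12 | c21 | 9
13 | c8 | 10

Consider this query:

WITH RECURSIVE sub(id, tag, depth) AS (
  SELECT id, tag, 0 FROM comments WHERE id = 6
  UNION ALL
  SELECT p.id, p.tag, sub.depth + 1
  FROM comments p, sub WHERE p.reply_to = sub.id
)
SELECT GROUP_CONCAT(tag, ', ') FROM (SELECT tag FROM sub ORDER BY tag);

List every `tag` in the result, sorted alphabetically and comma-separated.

c1, c12, c21, c27, c33, c37, c38, c8

Base: id=6 (c27) at depth 0.
Iteration 1: rows with reply_to in {6} -> c37 (id 7, depth 1).
Iteration 2: rows with reply_to in {7} -> c38 (id 8, depth 2), c12 (id 9, depth 2), c1 (id 11, depth 2).
Iteration 3: rows with reply_to in {8,9,11} -> c33 (id 10, depth 3), c21 (id 12, depth 3).
Iteration 4: rows with reply_to in {10,12} -> c8 (id 13, depth 4).
Iteration 5: no rows with reply_to in {13}; recursion stops.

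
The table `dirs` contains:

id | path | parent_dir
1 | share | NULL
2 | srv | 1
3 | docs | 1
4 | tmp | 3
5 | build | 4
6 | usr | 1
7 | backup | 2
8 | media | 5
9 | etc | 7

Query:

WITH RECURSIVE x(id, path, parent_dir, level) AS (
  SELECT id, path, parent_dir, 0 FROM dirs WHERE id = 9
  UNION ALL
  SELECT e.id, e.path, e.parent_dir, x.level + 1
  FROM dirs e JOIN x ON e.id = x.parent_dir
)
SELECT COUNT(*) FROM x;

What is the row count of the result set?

4

Base: id=9 (etc), parent_dir=7, level 0.
Iteration 1: join on id=7 -> backup (id 7, parent_dir=2, level 1).
Iteration 2: join on id=2 -> srv (id 2, parent_dir=1, level 2).
Iteration 3: join on id=1 -> share (id 1, parent_dir=NULL, level 3).
Iteration 4: parent_dir is NULL; no match; recursion stops.
Total rows emitted: 4.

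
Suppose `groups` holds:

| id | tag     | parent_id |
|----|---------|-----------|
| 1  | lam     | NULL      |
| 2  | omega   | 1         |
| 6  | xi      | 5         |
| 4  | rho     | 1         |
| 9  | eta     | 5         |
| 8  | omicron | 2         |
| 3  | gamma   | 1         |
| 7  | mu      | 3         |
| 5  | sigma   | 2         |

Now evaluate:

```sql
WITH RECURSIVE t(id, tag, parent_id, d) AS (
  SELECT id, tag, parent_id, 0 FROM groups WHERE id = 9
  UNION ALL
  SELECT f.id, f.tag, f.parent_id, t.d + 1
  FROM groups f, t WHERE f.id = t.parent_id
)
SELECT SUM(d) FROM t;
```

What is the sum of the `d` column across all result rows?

Base: id=9 (eta), parent_id=5, d 0.
Iteration 1: join on id=5 -> sigma (id 5, parent_id=2, d 1).
Iteration 2: join on id=2 -> omega (id 2, parent_id=1, d 2).
Iteration 3: join on id=1 -> lam (id 1, parent_id=NULL, d 3).
Iteration 4: parent_id is NULL; no match; recursion stops.
SUM(d) = 0 + 1 + 2 + 3 = 6.

6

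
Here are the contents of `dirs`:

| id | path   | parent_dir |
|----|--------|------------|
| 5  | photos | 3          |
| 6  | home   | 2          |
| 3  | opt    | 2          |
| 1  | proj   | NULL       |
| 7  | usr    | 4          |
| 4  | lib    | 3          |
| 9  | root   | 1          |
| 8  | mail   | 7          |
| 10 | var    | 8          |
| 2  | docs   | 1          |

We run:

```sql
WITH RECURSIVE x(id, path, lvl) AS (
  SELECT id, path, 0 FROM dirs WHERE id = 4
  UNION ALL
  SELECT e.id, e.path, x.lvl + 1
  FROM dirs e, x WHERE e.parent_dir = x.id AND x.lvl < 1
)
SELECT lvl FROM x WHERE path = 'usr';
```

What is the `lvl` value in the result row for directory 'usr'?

1

Base: id=4 (lib) at lvl 0.
Iteration 1: rows with parent_dir in {4} -> usr (id 7, lvl 1).
Iteration 2: lvl < 1 fails for all current rows; recursion stops.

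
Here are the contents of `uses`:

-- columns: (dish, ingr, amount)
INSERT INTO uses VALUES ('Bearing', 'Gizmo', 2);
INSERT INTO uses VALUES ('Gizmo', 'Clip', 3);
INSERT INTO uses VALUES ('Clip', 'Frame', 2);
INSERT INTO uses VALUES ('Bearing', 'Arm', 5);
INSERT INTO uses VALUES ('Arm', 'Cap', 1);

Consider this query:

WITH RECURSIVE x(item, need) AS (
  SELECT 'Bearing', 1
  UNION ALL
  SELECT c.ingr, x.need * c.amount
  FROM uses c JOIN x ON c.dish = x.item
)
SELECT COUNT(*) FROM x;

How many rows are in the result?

6

Base: (Bearing, need=1).
Iteration 1: components of {Bearing} -> Arm = 1*5 = 5, Gizmo = 1*2 = 2.
Iteration 2: components of {Arm,Gizmo} -> Cap = 5*1 = 5, Clip = 2*3 = 6.
Iteration 3: components of {Cap,Clip} -> Frame = 6*2 = 12.
Iteration 4: no further components; recursion stops.
Total rows emitted: 6.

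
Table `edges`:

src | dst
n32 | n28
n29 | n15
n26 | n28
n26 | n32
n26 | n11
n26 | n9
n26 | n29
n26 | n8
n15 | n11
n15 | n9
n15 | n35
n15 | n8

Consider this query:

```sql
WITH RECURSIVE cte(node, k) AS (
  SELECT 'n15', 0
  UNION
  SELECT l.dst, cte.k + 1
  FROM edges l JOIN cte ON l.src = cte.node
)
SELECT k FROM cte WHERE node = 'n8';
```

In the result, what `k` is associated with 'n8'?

1

Base: (n15, k=0).
Iteration 1: edges from {n15} -> (n11, k=1), (n35, k=1), (n8, k=1), (n9, k=1).
Iteration 2: no outgoing edges from {n11,n35,n8,n9}; recursion stops.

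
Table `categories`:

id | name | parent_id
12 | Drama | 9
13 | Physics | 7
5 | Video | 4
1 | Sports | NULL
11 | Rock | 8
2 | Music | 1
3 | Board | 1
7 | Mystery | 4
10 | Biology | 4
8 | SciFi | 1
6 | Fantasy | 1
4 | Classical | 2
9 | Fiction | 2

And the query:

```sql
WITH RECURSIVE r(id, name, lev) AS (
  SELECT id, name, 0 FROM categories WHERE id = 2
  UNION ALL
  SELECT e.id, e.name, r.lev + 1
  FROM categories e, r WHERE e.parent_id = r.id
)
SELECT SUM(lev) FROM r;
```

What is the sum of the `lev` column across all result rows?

13

Base: id=2 (Music) at lev 0.
Iteration 1: rows with parent_id in {2} -> Classical (id 4, lev 1), Fiction (id 9, lev 1).
Iteration 2: rows with parent_id in {4,9} -> Video (id 5, lev 2), Mystery (id 7, lev 2), Biology (id 10, lev 2), Drama (id 12, lev 2).
Iteration 3: rows with parent_id in {5,7,10,12} -> Physics (id 13, lev 3).
Iteration 4: no rows with parent_id in {13}; recursion stops.
SUM(lev) = 0 + 1 + 1 + 2 + 2 + 2 + 2 + 3 = 13.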